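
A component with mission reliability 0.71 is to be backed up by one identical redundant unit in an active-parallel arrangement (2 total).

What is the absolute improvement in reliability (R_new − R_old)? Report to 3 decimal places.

R_before = 0.71
R_after = 1 − (1 − 0.71)^2 = 0.916
ΔR = 0.916 − 0.71 = 0.206

0.206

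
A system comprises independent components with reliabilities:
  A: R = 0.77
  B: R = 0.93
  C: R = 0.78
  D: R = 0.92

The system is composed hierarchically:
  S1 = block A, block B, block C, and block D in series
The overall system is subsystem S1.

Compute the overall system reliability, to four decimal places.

0.5139

Series (A, B, C, and D): 0.770000 × 0.930000 × 0.780000 × 0.920000 = 0.5139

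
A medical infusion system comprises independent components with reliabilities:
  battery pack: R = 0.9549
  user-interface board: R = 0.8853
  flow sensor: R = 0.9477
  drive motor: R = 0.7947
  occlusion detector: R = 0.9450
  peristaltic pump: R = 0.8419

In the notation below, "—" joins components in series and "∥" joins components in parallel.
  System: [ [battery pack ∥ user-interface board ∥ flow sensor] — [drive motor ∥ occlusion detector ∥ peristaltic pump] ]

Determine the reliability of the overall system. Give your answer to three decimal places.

0.998

Parallel (battery pack, user-interface board, and flow sensor): 1 − (1 − 0.95490)(1 − 0.88530)(1 − 0.94770) = 0.99973
Parallel (drive motor, occlusion detector, and peristaltic pump): 1 − (1 − 0.79470)(1 − 0.94500)(1 − 0.84190) = 0.99821
Series ([0.99973] and [0.99821]): 0.99973 × 0.99821 = 0.998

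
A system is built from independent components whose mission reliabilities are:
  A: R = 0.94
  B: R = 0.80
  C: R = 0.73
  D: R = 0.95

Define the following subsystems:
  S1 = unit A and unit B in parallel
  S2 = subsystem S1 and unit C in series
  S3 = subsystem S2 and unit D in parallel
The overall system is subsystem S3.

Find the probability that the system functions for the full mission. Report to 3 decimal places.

Parallel (A and B): 1 − (1 − 0.94000)(1 − 0.80000) = 0.98800
Series ([0.98800] and C): 0.98800 × 0.73000 = 0.72124
Parallel ([0.72124] and D): 1 − (1 − 0.72124)(1 − 0.95000) = 0.986

0.986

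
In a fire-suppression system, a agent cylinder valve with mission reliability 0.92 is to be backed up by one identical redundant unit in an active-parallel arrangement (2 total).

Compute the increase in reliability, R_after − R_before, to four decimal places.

0.0736

R_before = 0.92
R_after = 1 − (1 − 0.92)^2 = 0.9936
ΔR = 0.9936 − 0.92 = 0.0736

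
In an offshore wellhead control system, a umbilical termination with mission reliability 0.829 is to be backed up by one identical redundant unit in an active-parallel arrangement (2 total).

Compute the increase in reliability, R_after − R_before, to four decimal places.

R_before = 0.829
R_after = 1 − (1 − 0.829)^2 = 0.9708
ΔR = 0.9708 − 0.829 = 0.1418

0.1418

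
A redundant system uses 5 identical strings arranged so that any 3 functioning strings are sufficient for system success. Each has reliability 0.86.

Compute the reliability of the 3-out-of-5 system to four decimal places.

0.9780

R = Σ_{i=3}^{5} C(5,i) p^i (1−p)^{5−i} with p = 0.86
C(5,3)·0.86^3·0.14^2 = 0.124667
C(5,4)·0.86^4·0.14^1 = 0.382906
C(5,5)·0.86^5·0.14^0 = 0.470427
Sum = 0.9780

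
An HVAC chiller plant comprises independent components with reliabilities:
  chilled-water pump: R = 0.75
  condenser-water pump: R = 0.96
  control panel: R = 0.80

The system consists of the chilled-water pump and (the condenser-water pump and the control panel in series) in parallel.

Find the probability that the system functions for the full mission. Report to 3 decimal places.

Series (condenser-water pump and control panel): 0.96000 × 0.80000 = 0.76800
Parallel (chilled-water pump and [0.76800]): 1 − (1 − 0.75000)(1 − 0.76800) = 0.942

0.942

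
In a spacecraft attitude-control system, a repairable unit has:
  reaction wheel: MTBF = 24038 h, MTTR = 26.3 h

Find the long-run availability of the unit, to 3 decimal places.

0.999

A(reaction wheel) = MTBF/(MTBF+MTTR) = 24038/(24038+26.3) = 0.999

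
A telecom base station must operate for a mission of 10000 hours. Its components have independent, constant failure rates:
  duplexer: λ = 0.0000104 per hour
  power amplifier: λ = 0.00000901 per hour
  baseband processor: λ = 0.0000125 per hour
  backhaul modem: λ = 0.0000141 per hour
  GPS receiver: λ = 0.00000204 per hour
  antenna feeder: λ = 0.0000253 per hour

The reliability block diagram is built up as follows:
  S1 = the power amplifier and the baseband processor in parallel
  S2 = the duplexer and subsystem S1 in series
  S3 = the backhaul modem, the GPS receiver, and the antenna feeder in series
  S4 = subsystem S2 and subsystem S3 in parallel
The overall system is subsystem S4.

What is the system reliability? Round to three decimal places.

R(duplexer) = exp(−0.0000104 × 10000) = 0.90123
R(power amplifier) = exp(−0.00000901 × 10000) = 0.91384
R(baseband processor) = exp(−0.0000125 × 10000) = 0.88250
R(backhaul modem) = exp(−0.0000141 × 10000) = 0.86849
R(GPS receiver) = exp(−0.00000204 × 10000) = 0.97981
R(antenna feeder) = exp(−0.0000253 × 10000) = 0.77647
Parallel (power amplifier and baseband processor): 1 − (1 − 0.91384)(1 − 0.88250) = 0.98988
Series (duplexer and [0.98988]): 0.90123 × 0.98988 = 0.89211
Series (backhaul modem, GPS receiver, and antenna feeder): 0.86849 × 0.97981 × 0.77647 = 0.66074
Parallel ([0.89211] and [0.66074]): 1 − (1 − 0.89211)(1 − 0.66074) = 0.963

0.963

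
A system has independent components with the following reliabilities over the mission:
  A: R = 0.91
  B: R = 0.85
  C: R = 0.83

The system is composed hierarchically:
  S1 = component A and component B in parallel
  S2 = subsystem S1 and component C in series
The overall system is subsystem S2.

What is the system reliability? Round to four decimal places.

Parallel (A and B): 1 − (1 − 0.910000)(1 − 0.850000) = 0.986500
Series ([0.986500] and C): 0.986500 × 0.830000 = 0.8188

0.8188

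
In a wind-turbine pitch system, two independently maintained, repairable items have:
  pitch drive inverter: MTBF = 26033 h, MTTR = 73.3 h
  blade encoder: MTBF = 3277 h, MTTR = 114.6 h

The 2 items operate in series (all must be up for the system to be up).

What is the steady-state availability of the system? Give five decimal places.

A(pitch drive inverter) = MTBF/(MTBF+MTTR) = 26033/(26033+73.3) = 0.997192
A(blade encoder) = MTBF/(MTBF+MTTR) = 3277/(3277+114.6) = 0.966211
Series availability: 0.997192 × 0.966211 = 0.96350

0.96350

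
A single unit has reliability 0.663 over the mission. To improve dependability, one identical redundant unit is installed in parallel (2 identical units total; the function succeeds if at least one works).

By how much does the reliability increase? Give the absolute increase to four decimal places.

R_before = 0.663
R_after = 1 − (1 − 0.663)^2 = 0.8864
ΔR = 0.8864 − 0.663 = 0.2234

0.2234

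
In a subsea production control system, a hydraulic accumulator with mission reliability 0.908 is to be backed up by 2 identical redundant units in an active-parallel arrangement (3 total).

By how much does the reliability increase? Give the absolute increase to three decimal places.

R_before = 0.908
R_after = 1 − (1 − 0.908)^3 = 0.999
ΔR = 0.999 − 0.908 = 0.091

0.091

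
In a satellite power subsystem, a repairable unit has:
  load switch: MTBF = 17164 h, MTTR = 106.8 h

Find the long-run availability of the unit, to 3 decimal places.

A(load switch) = MTBF/(MTBF+MTTR) = 17164/(17164+106.8) = 0.994

0.994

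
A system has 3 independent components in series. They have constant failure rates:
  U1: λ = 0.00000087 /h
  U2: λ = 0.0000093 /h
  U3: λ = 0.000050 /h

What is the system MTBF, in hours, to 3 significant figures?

Series of exponential components: λ_sys = Σ λ_i
λ_sys = 0.00000087 + 0.0000093 + 0.000050 = 6.0170e-05 /h
MTBF = 1 / λ_sys = 16600 h

16600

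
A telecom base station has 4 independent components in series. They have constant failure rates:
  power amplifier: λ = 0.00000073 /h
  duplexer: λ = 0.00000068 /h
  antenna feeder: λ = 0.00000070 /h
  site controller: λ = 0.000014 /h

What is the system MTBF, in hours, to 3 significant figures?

Series of exponential components: λ_sys = Σ λ_i
λ_sys = 0.00000073 + 0.00000068 + 0.00000070 + 0.000014 = 1.6110e-05 /h
MTBF = 1 / λ_sys = 62100 h

62100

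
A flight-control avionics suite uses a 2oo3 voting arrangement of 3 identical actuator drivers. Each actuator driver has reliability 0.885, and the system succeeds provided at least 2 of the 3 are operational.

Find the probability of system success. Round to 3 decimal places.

0.963

R = Σ_{i=2}^{3} C(3,i) p^i (1−p)^{3−i} with p = 0.885
C(3,2)·0.885^2·0.115^1 = 0.27021
C(3,3)·0.885^3·0.115^0 = 0.69315
Sum = 0.963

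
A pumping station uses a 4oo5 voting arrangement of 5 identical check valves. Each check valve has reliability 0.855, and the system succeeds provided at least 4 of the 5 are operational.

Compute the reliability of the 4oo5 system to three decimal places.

0.844

R = Σ_{i=4}^{5} C(5,i) p^i (1−p)^{5−i} with p = 0.855
C(5,4)·0.855^4·0.145^1 = 0.38744
C(5,5)·0.855^5·0.145^0 = 0.45691
Sum = 0.844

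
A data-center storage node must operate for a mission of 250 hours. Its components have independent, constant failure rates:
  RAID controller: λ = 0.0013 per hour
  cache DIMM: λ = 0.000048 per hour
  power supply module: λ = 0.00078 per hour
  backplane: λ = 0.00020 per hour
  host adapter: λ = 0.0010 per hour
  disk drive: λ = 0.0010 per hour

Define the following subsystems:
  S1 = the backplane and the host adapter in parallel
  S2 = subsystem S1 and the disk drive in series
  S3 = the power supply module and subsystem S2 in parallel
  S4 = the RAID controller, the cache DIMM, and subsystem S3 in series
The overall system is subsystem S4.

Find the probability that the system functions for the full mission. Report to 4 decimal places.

R(RAID controller) = exp(−0.0013 × 250) = 0.722527
R(cache DIMM) = exp(−0.000048 × 250) = 0.988072
R(power supply module) = exp(−0.00078 × 250) = 0.822835
R(backplane) = exp(−0.00020 × 250) = 0.951229
R(host adapter) = exp(−0.0010 × 250) = 0.778801
R(disk drive) = exp(−0.0010 × 250) = 0.778801
Parallel (backplane and host adapter): 1 − (1 − 0.951229)(1 − 0.778801) = 0.989212
Series ([0.989212] and disk drive): 0.989212 × 0.778801 = 0.770399
Parallel (power supply module and [0.770399]): 1 − (1 − 0.822835)(1 − 0.770399) = 0.959323
Series (RAID controller, cache DIMM, and [0.959323]): 0.722527 × 0.988072 × 0.959323 = 0.6849

0.6849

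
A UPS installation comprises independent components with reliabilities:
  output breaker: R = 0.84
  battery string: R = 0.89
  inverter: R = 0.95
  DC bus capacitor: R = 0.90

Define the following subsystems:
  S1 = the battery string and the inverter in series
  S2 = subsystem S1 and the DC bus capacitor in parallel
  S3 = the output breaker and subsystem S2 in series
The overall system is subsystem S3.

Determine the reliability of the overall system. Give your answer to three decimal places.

0.827

Series (battery string and inverter): 0.89000 × 0.95000 = 0.84550
Parallel ([0.84550] and DC bus capacitor): 1 − (1 − 0.84550)(1 − 0.90000) = 0.98455
Series (output breaker and [0.98455]): 0.84000 × 0.98455 = 0.827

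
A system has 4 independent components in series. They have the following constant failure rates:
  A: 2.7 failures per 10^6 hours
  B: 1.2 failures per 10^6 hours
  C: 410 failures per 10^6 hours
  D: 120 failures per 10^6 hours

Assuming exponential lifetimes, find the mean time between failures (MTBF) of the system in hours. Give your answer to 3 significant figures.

1870

Series of exponential components: λ_sys = Σ λ_i
λ_sys = 0.0000027 + 0.0000012 + 0.00041 + 0.00012 = 5.3390e-04 /h
MTBF = 1 / λ_sys = 1870 h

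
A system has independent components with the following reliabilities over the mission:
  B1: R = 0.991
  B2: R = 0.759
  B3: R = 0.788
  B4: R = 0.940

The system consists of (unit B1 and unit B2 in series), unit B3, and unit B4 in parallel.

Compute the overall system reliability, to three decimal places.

Series (B1 and B2): 0.99100 × 0.75900 = 0.75217
Parallel ([0.75217], B3, and B4): 1 − (1 − 0.75217)(1 − 0.78800)(1 − 0.94000) = 0.997

0.997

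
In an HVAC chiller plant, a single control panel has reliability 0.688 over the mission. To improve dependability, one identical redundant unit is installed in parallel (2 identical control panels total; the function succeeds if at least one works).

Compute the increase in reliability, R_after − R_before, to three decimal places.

R_before = 0.688
R_after = 1 − (1 − 0.688)^2 = 0.903
ΔR = 0.903 − 0.688 = 0.215

0.215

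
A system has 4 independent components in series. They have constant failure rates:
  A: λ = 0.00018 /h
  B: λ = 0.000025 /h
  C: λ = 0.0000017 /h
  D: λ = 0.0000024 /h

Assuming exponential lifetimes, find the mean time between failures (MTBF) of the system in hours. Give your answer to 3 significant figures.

4780

Series of exponential components: λ_sys = Σ λ_i
λ_sys = 0.00018 + 0.000025 + 0.0000017 + 0.0000024 = 2.0910e-04 /h
MTBF = 1 / λ_sys = 4780 h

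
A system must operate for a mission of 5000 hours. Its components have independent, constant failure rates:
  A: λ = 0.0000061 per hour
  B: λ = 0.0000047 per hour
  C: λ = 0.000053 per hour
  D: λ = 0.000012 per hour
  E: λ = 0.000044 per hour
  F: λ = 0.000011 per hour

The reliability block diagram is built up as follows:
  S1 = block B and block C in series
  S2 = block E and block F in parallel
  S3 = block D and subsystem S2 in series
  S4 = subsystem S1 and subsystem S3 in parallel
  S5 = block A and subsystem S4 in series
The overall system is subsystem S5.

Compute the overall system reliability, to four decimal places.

0.9534

R(A) = exp(−0.0000061 × 5000) = 0.969960
R(B) = exp(−0.0000047 × 5000) = 0.976774
R(C) = exp(−0.000053 × 5000) = 0.767206
R(D) = exp(−0.000012 × 5000) = 0.941765
R(E) = exp(−0.000044 × 5000) = 0.802519
R(F) = exp(−0.000011 × 5000) = 0.946485
Series (B and C): 0.976774 × 0.767206 = 0.749387
Parallel (E and F): 1 − (1 − 0.802519)(1 − 0.946485) = 0.989432
Series (D and [0.989432]): 0.941765 × 0.989432 = 0.931812
Parallel ([0.749387] and [0.931812]): 1 − (1 − 0.749387)(1 − 0.931812) = 0.982911
Series (A and [0.982911]): 0.969960 × 0.982911 = 0.9534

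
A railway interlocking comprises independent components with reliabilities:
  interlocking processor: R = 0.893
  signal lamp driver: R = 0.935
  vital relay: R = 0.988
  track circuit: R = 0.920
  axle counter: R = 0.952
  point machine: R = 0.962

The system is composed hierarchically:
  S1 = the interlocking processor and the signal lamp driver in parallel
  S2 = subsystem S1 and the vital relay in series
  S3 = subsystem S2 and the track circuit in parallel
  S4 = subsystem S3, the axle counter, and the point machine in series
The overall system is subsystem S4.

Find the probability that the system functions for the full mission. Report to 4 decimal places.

0.9144

Parallel (interlocking processor and signal lamp driver): 1 − (1 − 0.893000)(1 − 0.935000) = 0.993045
Series ([0.993045] and vital relay): 0.993045 × 0.988000 = 0.981128
Parallel ([0.981128] and track circuit): 1 − (1 − 0.981128)(1 − 0.920000) = 0.998490
Series ([0.998490], axle counter, and point machine): 0.998490 × 0.952000 × 0.962000 = 0.9144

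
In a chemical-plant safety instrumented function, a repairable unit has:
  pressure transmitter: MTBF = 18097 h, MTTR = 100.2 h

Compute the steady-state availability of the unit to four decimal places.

A(pressure transmitter) = MTBF/(MTBF+MTTR) = 18097/(18097+100.2) = 0.9945

0.9945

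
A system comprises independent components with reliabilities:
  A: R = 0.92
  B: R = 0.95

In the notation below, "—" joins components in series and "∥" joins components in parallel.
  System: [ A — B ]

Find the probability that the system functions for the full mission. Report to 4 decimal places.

Series (A and B): 0.920000 × 0.950000 = 0.8740

0.8740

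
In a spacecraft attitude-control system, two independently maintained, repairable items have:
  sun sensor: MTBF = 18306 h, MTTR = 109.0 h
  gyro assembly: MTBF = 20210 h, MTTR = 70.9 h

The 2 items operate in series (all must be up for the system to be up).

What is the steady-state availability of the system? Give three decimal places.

0.991

A(sun sensor) = MTBF/(MTBF+MTTR) = 18306/(18306+109.0) = 0.994081
A(gyro assembly) = MTBF/(MTBF+MTTR) = 20210/(20210+70.9) = 0.996504
Series availability: 0.994081 × 0.996504 = 0.991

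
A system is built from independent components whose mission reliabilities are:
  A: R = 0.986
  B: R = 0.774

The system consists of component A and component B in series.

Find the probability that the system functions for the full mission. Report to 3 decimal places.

Series (A and B): 0.98600 × 0.77400 = 0.763

0.763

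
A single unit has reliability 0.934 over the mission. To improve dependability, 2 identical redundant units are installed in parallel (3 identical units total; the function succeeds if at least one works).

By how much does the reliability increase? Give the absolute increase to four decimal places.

R_before = 0.934
R_after = 1 − (1 − 0.934)^3 = 0.9997
ΔR = 0.9997 − 0.934 = 0.0657

0.0657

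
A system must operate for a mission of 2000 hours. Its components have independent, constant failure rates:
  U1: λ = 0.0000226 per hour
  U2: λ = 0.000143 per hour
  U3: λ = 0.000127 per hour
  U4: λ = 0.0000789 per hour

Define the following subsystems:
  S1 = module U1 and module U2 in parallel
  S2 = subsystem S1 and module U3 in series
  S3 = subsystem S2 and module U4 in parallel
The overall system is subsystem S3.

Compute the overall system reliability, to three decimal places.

R(U1) = exp(−0.0000226 × 2000) = 0.95581
R(U2) = exp(−0.000143 × 2000) = 0.75126
R(U3) = exp(−0.000127 × 2000) = 0.77569
R(U4) = exp(−0.0000789 × 2000) = 0.85402
Parallel (U1 and U2): 1 − (1 − 0.95581)(1 − 0.75126) = 0.98901
Series ([0.98901] and U3): 0.98901 × 0.77569 = 0.76717
Parallel ([0.76717] and U4): 1 − (1 − 0.76717)(1 − 0.85402) = 0.966

0.966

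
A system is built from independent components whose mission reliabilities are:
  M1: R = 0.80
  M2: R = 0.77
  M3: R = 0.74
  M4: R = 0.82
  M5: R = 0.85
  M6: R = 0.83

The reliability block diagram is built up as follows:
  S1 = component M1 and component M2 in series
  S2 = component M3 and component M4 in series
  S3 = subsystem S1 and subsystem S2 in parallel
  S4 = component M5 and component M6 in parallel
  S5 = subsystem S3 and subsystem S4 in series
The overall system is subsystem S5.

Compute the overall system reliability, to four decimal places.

Series (M1 and M2): 0.800000 × 0.770000 = 0.616000
Series (M3 and M4): 0.740000 × 0.820000 = 0.606800
Parallel ([0.616000] and [0.606800]): 1 − (1 − 0.616000)(1 − 0.606800) = 0.849011
Parallel (M5 and M6): 1 − (1 − 0.850000)(1 − 0.830000) = 0.974500
Series ([0.849011] and [0.974500]): 0.849011 × 0.974500 = 0.8274

0.8274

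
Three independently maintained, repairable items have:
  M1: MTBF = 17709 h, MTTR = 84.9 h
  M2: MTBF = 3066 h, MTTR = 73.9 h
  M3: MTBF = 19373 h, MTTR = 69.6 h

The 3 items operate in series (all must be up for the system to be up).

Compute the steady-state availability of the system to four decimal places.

0.9683

A(M1) = MTBF/(MTBF+MTTR) = 17709/(17709+84.9) = 0.995229
A(M2) = MTBF/(MTBF+MTTR) = 3066/(3066+73.9) = 0.976464
A(M3) = MTBF/(MTBF+MTTR) = 19373/(19373+69.6) = 0.996420
Series availability: 0.995229 × 0.976464 × 0.996420 = 0.9683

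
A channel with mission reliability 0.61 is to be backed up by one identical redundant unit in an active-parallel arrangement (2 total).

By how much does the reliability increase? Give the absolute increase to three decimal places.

R_before = 0.61
R_after = 1 − (1 − 0.61)^2 = 0.848
ΔR = 0.848 − 0.61 = 0.238

0.238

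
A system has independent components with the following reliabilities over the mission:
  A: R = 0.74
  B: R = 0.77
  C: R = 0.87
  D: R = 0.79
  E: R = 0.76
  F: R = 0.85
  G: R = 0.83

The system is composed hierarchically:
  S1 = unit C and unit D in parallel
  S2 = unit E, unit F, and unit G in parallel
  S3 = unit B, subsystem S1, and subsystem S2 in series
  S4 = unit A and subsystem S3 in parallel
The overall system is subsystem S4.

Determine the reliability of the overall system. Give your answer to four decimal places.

Parallel (C and D): 1 − (1 − 0.870000)(1 − 0.790000) = 0.972700
Parallel (E, F, and G): 1 − (1 − 0.760000)(1 − 0.850000)(1 − 0.830000) = 0.993880
Series (B, [0.972700], and [0.993880]): 0.770000 × 0.972700 × 0.993880 = 0.744395
Parallel (A and [0.744395]): 1 − (1 − 0.740000)(1 − 0.744395) = 0.9335

0.9335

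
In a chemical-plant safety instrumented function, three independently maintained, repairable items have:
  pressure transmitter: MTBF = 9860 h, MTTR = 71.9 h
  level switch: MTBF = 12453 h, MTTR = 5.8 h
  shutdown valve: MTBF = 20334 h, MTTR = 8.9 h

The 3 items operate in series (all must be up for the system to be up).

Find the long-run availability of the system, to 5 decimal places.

0.99186

A(pressure transmitter) = MTBF/(MTBF+MTTR) = 9860/(9860+71.9) = 0.992761
A(level switch) = MTBF/(MTBF+MTTR) = 12453/(12453+5.8) = 0.999534
A(shutdown valve) = MTBF/(MTBF+MTTR) = 20334/(20334+8.9) = 0.999563
Series availability: 0.992761 × 0.999534 × 0.999563 = 0.99186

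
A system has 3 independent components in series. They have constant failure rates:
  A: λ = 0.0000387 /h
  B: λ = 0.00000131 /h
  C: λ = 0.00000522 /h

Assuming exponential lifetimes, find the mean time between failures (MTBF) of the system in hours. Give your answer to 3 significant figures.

Series of exponential components: λ_sys = Σ λ_i
λ_sys = 0.0000387 + 0.00000131 + 0.00000522 = 4.5230e-05 /h
MTBF = 1 / λ_sys = 22100 h

22100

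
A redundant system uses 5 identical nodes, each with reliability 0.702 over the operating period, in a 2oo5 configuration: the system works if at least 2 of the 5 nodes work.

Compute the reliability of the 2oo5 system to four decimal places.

0.9700

R = Σ_{i=2}^{5} C(5,i) p^i (1−p)^{5−i} with p = 0.702
C(5,2)·0.702^2·0.298^3 = 0.130414
C(5,3)·0.702^3·0.298^2 = 0.307216
C(5,4)·0.702^4·0.298^1 = 0.361855
C(5,5)·0.702^5·0.298^0 = 0.170485
Sum = 0.9700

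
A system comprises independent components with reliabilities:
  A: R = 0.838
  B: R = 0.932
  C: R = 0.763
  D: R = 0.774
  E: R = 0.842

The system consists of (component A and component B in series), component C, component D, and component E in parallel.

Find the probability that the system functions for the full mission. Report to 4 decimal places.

Series (A and B): 0.838000 × 0.932000 = 0.781016
Parallel ([0.781016], C, D, and E): 1 − (1 − 0.781016)(1 − 0.763000)(1 − 0.774000)(1 − 0.842000) = 0.9981

0.9981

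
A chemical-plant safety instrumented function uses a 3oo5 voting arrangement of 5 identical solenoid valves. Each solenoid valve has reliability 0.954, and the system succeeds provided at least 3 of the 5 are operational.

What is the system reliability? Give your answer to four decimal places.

R = Σ_{i=3}^{5} C(5,i) p^i (1−p)^{5−i} with p = 0.954
C(5,3)·0.954^3·0.046^2 = 0.018372
C(5,4)·0.954^4·0.046^1 = 0.190512
C(5,5)·0.954^5·0.046^0 = 0.790209
Sum = 0.9991

0.9991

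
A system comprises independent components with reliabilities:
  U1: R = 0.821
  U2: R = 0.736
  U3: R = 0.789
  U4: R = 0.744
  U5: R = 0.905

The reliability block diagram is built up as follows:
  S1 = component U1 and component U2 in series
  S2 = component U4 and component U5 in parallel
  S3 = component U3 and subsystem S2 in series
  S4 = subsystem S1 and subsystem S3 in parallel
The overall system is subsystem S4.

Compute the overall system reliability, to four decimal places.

Series (U1 and U2): 0.821000 × 0.736000 = 0.604256
Parallel (U4 and U5): 1 − (1 − 0.744000)(1 − 0.905000) = 0.975680
Series (U3 and [0.975680]): 0.789000 × 0.975680 = 0.769812
Parallel ([0.604256] and [0.769812]): 1 − (1 − 0.604256)(1 − 0.769812) = 0.9089

0.9089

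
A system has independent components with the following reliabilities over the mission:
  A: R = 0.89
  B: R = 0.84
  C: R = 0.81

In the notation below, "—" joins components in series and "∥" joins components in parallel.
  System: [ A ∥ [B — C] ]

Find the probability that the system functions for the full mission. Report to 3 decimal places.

0.965

Series (B and C): 0.84000 × 0.81000 = 0.68040
Parallel (A and [0.68040]): 1 − (1 − 0.89000)(1 − 0.68040) = 0.965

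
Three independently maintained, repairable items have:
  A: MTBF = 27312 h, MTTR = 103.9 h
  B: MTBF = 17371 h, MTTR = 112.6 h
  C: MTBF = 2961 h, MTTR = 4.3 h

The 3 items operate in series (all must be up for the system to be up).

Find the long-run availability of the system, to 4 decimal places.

0.9884

A(A) = MTBF/(MTBF+MTTR) = 27312/(27312+103.9) = 0.996210
A(B) = MTBF/(MTBF+MTTR) = 17371/(17371+112.6) = 0.993560
A(C) = MTBF/(MTBF+MTTR) = 2961/(2961+4.3) = 0.998550
Series availability: 0.996210 × 0.993560 × 0.998550 = 0.9884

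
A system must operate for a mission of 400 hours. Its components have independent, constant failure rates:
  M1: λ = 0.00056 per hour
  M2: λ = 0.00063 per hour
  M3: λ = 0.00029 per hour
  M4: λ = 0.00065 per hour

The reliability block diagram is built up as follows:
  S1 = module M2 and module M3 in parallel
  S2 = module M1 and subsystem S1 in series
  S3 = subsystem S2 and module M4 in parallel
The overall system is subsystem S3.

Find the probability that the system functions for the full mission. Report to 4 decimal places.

0.9496

R(M1) = exp(−0.00056 × 400) = 0.799315
R(M2) = exp(−0.00063 × 400) = 0.777245
R(M3) = exp(−0.00029 × 400) = 0.890475
R(M4) = exp(−0.00065 × 400) = 0.771052
Parallel (M2 and M3): 1 − (1 − 0.777245)(1 − 0.890475) = 0.975603
Series (M1 and [0.975603]): 0.799315 × 0.975603 = 0.779814
Parallel ([0.779814] and M4): 1 − (1 − 0.779814)(1 − 0.771052) = 0.9496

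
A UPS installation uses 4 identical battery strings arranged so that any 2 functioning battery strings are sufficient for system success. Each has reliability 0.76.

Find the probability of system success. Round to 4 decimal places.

0.9547

R = Σ_{i=2}^{4} C(4,i) p^i (1−p)^{4−i} with p = 0.76
C(4,2)·0.76^2·0.24^2 = 0.199619
C(4,3)·0.76^3·0.24^1 = 0.421417
C(4,4)·0.76^4·0.24^0 = 0.333622
Sum = 0.9547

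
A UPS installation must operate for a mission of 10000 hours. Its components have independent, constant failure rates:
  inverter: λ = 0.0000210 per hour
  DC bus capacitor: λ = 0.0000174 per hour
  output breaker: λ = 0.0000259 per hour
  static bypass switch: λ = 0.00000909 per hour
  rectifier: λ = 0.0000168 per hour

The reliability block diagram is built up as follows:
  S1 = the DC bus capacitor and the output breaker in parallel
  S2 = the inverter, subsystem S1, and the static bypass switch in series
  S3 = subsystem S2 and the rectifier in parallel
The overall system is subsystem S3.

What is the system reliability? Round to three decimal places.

R(inverter) = exp(−0.0000210 × 10000) = 0.81058
R(DC bus capacitor) = exp(−0.0000174 × 10000) = 0.84030
R(output breaker) = exp(−0.0000259 × 10000) = 0.77182
R(static bypass switch) = exp(−0.00000909 × 10000) = 0.91311
R(rectifier) = exp(−0.0000168 × 10000) = 0.84535
Parallel (DC bus capacitor and output breaker): 1 − (1 − 0.84030)(1 − 0.77182) = 0.96356
Series (inverter, [0.96356], and static bypass switch): 0.81058 × 0.96356 × 0.91311 = 0.71318
Parallel ([0.71318] and rectifier): 1 − (1 − 0.71318)(1 − 0.84535) = 0.956

0.956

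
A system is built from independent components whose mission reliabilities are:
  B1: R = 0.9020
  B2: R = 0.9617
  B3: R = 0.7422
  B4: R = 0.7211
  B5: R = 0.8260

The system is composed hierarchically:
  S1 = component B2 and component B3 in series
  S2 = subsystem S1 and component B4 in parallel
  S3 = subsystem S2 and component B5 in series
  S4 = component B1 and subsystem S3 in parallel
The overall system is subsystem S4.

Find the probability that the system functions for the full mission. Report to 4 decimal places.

0.9765

Series (B2 and B3): 0.961700 × 0.742200 = 0.713774
Parallel ([0.713774] and B4): 1 − (1 − 0.713774)(1 − 0.721100) = 0.920172
Series ([0.920172] and B5): 0.920172 × 0.826000 = 0.760062
Parallel (B1 and [0.760062]): 1 − (1 − 0.902000)(1 − 0.760062) = 0.9765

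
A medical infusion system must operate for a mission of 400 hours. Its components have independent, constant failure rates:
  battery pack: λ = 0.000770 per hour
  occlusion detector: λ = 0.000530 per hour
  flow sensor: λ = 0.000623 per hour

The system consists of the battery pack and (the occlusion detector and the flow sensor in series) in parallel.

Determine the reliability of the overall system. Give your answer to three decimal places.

0.902

R(battery pack) = exp(−0.000770 × 400) = 0.73492
R(occlusion detector) = exp(−0.000530 × 400) = 0.80896
R(flow sensor) = exp(−0.000623 × 400) = 0.77942
Series (occlusion detector and flow sensor): 0.80896 × 0.77942 = 0.63052
Parallel (battery pack and [0.63052]): 1 − (1 − 0.73492)(1 − 0.63052) = 0.902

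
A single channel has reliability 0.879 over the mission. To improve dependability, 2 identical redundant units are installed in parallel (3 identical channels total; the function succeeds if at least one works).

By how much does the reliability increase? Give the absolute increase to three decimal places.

R_before = 0.879
R_after = 1 − (1 − 0.879)^3 = 0.998
ΔR = 0.998 − 0.879 = 0.119

0.119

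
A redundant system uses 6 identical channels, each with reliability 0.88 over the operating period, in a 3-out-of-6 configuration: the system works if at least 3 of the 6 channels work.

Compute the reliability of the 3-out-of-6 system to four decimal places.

0.9975

R = Σ_{i=3}^{6} C(6,i) p^i (1−p)^{6−i} with p = 0.88
C(6,3)·0.88^3·0.12^3 = 0.023552
C(6,4)·0.88^4·0.12^2 = 0.129534
C(6,5)·0.88^5·0.12^1 = 0.379967
C(6,6)·0.88^6·0.12^0 = 0.464404
Sum = 0.9975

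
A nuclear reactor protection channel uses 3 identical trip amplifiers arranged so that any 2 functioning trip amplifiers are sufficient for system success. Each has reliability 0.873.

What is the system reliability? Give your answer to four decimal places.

0.9557

R = Σ_{i=2}^{3} C(3,i) p^i (1−p)^{3−i} with p = 0.873
C(3,2)·0.873^2·0.127^1 = 0.290371
C(3,3)·0.873^3·0.127^0 = 0.665339
Sum = 0.9557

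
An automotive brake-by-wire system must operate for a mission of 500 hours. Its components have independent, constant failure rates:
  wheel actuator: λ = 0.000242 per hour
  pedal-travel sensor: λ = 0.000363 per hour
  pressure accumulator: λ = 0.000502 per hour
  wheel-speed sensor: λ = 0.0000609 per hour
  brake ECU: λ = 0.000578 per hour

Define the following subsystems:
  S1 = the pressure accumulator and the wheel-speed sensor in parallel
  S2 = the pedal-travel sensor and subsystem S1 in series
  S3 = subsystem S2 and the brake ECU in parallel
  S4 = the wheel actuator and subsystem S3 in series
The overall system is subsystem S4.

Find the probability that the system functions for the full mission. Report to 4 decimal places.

0.8479

R(wheel actuator) = exp(−0.000242 × 500) = 0.886034
R(pedal-travel sensor) = exp(−0.000363 × 500) = 0.834018
R(pressure accumulator) = exp(−0.000502 × 500) = 0.778022
R(wheel-speed sensor) = exp(−0.0000609 × 500) = 0.970009
R(brake ECU) = exp(−0.000578 × 500) = 0.749012
Parallel (pressure accumulator and wheel-speed sensor): 1 − (1 − 0.778022)(1 − 0.970009) = 0.993343
Series (pedal-travel sensor and [0.993343]): 0.834018 × 0.993343 = 0.828466
Parallel ([0.828466] and brake ECU): 1 − (1 − 0.828466)(1 − 0.749012) = 0.956947
Series (wheel actuator and [0.956947]): 0.886034 × 0.956947 = 0.8479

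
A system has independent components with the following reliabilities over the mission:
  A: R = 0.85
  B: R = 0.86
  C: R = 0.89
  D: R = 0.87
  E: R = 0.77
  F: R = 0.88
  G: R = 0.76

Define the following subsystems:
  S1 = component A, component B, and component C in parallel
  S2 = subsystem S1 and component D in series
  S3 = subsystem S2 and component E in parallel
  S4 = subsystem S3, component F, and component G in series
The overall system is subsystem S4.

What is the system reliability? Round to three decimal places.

0.648

Parallel (A, B, and C): 1 − (1 − 0.85000)(1 − 0.86000)(1 − 0.89000) = 0.99769
Series ([0.99769] and D): 0.99769 × 0.87000 = 0.86799
Parallel ([0.86799] and E): 1 − (1 − 0.86799)(1 − 0.77000) = 0.96964
Series ([0.96964], F, and G): 0.96964 × 0.88000 × 0.76000 = 0.648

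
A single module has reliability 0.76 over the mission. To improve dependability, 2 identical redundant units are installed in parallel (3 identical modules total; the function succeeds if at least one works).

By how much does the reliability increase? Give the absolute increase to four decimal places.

0.2262

R_before = 0.76
R_after = 1 − (1 − 0.76)^3 = 0.9862
ΔR = 0.9862 − 0.76 = 0.2262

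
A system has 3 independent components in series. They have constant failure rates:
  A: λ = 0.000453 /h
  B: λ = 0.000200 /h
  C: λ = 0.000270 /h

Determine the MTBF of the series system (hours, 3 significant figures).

1080

Series of exponential components: λ_sys = Σ λ_i
λ_sys = 0.000453 + 0.000200 + 0.000270 = 9.2300e-04 /h
MTBF = 1 / λ_sys = 1080 h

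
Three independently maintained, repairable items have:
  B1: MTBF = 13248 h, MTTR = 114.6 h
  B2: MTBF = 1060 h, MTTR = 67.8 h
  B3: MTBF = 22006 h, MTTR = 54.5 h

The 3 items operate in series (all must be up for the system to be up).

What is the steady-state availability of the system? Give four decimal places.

A(B1) = MTBF/(MTBF+MTTR) = 13248/(13248+114.6) = 0.991424
A(B2) = MTBF/(MTBF+MTTR) = 1060/(1060+67.8) = 0.939883
A(B3) = MTBF/(MTBF+MTTR) = 22006/(22006+54.5) = 0.997530
Series availability: 0.991424 × 0.939883 × 0.997530 = 0.9295

0.9295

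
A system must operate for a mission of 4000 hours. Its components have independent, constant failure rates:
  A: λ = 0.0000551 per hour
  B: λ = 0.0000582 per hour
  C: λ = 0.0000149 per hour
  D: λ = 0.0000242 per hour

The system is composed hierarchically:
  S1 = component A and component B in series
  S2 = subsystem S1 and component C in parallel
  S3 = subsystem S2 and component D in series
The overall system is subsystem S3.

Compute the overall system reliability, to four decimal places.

0.8886

R(A) = exp(−0.0000551 × 4000) = 0.802198
R(B) = exp(−0.0000582 × 4000) = 0.792312
R(C) = exp(−0.0000149 × 4000) = 0.942141
R(D) = exp(−0.0000242 × 4000) = 0.907738
Series (A and B): 0.802198 × 0.792312 = 0.635591
Parallel ([0.635591] and C): 1 − (1 − 0.635591)(1 − 0.942141) = 0.978916
Series ([0.978916] and D): 0.978916 × 0.907738 = 0.8886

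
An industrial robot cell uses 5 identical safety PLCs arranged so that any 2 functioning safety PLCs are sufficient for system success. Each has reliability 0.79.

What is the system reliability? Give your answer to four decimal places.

0.9919

R = Σ_{i=2}^{5} C(5,i) p^i (1−p)^{5−i} with p = 0.79
C(5,2)·0.79^2·0.21^3 = 0.057798
C(5,3)·0.79^3·0.21^2 = 0.217430
C(5,4)·0.79^4·0.21^1 = 0.408976
C(5,5)·0.79^5·0.21^0 = 0.307706
Sum = 0.9919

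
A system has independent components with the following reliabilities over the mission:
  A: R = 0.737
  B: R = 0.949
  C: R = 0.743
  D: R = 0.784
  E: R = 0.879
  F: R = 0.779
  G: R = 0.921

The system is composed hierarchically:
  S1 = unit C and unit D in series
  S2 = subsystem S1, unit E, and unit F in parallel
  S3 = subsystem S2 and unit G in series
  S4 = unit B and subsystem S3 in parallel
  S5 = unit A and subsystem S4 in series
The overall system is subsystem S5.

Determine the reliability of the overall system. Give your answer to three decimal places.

Series (C and D): 0.74300 × 0.78400 = 0.58251
Parallel ([0.58251], E, and F): 1 − (1 − 0.58251)(1 − 0.87900)(1 − 0.77900) = 0.98884
Series ([0.98884] and G): 0.98884 × 0.92100 = 0.91072
Parallel (B and [0.91072]): 1 − (1 − 0.94900)(1 − 0.91072) = 0.99545
Series (A and [0.99545]): 0.73700 × 0.99545 = 0.734

0.734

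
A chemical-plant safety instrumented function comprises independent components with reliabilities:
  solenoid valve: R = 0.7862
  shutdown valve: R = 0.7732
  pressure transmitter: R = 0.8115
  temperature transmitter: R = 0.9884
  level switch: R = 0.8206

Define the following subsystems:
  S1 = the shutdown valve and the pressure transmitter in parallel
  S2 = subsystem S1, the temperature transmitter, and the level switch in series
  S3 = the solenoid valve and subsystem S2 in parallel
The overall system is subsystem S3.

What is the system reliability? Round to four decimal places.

Parallel (shutdown valve and pressure transmitter): 1 − (1 − 0.773200)(1 − 0.811500) = 0.957248
Series ([0.957248], temperature transmitter, and level switch): 0.957248 × 0.988400 × 0.820600 = 0.776406
Parallel (solenoid valve and [0.776406]): 1 − (1 − 0.786200)(1 − 0.776406) = 0.9522

0.9522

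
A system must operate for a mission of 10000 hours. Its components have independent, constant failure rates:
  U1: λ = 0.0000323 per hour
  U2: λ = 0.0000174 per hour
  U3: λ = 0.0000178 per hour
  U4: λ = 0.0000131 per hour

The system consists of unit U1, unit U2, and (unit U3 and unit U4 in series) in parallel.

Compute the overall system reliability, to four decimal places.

R(U1) = exp(−0.0000323 × 10000) = 0.723974
R(U2) = exp(−0.0000174 × 10000) = 0.840297
R(U3) = exp(−0.0000178 × 10000) = 0.836942
R(U4) = exp(−0.0000131 × 10000) = 0.877218
Series (U3 and U4): 0.836942 × 0.877218 = 0.734181
Parallel (U1, U2, and [0.734181]): 1 − (1 − 0.723974)(1 − 0.840297)(1 − 0.734181) = 0.9883

0.9883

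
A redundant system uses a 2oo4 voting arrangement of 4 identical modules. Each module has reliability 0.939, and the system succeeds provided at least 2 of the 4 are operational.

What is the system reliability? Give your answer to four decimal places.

R = Σ_{i=2}^{4} C(4,i) p^i (1−p)^{4−i} with p = 0.939
C(4,2)·0.939^2·0.061^2 = 0.019685
C(4,3)·0.939^3·0.061^1 = 0.202016
C(4,4)·0.939^4·0.061^0 = 0.777432
Sum = 0.9991

0.9991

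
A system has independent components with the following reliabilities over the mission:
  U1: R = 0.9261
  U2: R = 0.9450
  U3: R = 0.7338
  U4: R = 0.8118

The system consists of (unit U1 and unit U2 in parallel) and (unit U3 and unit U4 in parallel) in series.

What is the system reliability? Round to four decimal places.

Parallel (U1 and U2): 1 − (1 − 0.926100)(1 − 0.945000) = 0.995936
Parallel (U3 and U4): 1 − (1 − 0.733800)(1 − 0.811800) = 0.949901
Series ([0.995936] and [0.949901]): 0.995936 × 0.949901 = 0.9460

0.9460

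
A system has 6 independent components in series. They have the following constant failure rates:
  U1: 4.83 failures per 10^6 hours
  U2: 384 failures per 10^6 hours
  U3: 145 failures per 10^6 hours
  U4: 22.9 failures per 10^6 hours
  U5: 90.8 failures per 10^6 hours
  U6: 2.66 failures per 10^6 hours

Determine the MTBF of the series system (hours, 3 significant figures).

Series of exponential components: λ_sys = Σ λ_i
λ_sys = 0.00000483 + 0.000384 + 0.000145 + 0.0000229 + 0.0000908 + 0.00000266 = 6.5019e-04 /h
MTBF = 1 / λ_sys = 1540 h

1540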